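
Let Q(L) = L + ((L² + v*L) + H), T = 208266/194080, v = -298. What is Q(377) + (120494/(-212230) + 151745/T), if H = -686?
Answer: 1888262488897979/11050073295 ≈ 1.7088e+5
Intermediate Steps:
T = 104133/97040 (T = 208266*(1/194080) = 104133/97040 ≈ 1.0731)
Q(L) = -686 + L² - 297*L (Q(L) = L + ((L² - 298*L) - 686) = L + (-686 + L² - 298*L) = -686 + L² - 297*L)
Q(377) + (120494/(-212230) + 151745/T) = (-686 + 377² - 297*377) + (120494/(-212230) + 151745/(104133/97040)) = (-686 + 142129 - 111969) + (120494*(-1/212230) + 151745*(97040/104133)) = 29474 + (-60247/106115 + 14725334800/104133) = 29474 + 1562572628601149/11050073295 = 1888262488897979/11050073295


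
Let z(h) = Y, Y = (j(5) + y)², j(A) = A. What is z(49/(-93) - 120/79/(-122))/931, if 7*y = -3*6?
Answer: 289/45619 ≈ 0.0063351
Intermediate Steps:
y = -18/7 (y = (-3*6)/7 = (⅐)*(-18) = -18/7 ≈ -2.5714)
Y = 289/49 (Y = (5 - 18/7)² = (17/7)² = 289/49 ≈ 5.8980)
z(h) = 289/49
z(49/(-93) - 120/79/(-122))/931 = (289/49)/931 = (289/49)*(1/931) = 289/45619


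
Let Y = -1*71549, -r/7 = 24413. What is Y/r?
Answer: 71549/170891 ≈ 0.41868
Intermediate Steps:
r = -170891 (r = -7*24413 = -170891)
Y = -71549
Y/r = -71549/(-170891) = -71549*(-1/170891) = 71549/170891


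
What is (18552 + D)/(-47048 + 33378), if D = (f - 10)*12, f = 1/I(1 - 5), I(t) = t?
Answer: -18429/13670 ≈ -1.3481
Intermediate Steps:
f = -¼ (f = 1/(1 - 5) = 1/(-4) = -¼ ≈ -0.25000)
D = -123 (D = (-¼ - 10)*12 = -41/4*12 = -123)
(18552 + D)/(-47048 + 33378) = (18552 - 123)/(-47048 + 33378) = 18429/(-13670) = 18429*(-1/13670) = -18429/13670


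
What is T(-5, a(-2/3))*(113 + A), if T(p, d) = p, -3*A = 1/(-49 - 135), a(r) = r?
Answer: -311885/552 ≈ -565.01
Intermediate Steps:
A = 1/552 (A = -1/(3*(-49 - 135)) = -1/3/(-184) = -1/3*(-1/184) = 1/552 ≈ 0.0018116)
T(-5, a(-2/3))*(113 + A) = -5*(113 + 1/552) = -5*62377/552 = -311885/552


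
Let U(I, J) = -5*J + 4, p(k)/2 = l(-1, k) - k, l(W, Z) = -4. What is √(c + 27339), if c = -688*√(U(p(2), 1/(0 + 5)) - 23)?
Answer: √(27339 - 1376*I*√5) ≈ 165.61 - 9.2896*I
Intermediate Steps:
p(k) = -8 - 2*k (p(k) = 2*(-4 - k) = -8 - 2*k)
U(I, J) = 4 - 5*J
c = -1376*I*√5 (c = -688*√((4 - 5/(0 + 5)) - 23) = -688*√((4 - 5/5) - 23) = -688*√((4 - 5*⅕) - 23) = -688*√((4 - 1) - 23) = -688*√(3 - 23) = -1376*I*√5 ≈ -3076.8*I)
√(c + 27339) = √(-1376*I*√5 + 27339) = √(27339 - 1376*I*√5)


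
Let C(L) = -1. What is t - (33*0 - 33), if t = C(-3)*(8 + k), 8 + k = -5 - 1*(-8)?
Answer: 30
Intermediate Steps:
k = -5 (k = -8 + (-5 - 1*(-8)) = -8 + (-5 + 8) = -8 + 3 = -5)
t = -3 (t = -(8 - 5) = -1*3 = -3)
t - (33*0 - 33) = -3 - (33*0 - 33) = -3 - (0 - 33) = -3 - 1*(-33) = -3 + 33 = 30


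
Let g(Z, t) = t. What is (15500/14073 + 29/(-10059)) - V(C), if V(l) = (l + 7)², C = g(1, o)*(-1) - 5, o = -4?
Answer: -548962741/15728923 ≈ -34.901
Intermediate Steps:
C = -1 (C = -4*(-1) - 5 = 4 - 5 = -1)
V(l) = (7 + l)²
(15500/14073 + 29/(-10059)) - V(C) = (15500/14073 + 29/(-10059)) - (7 - 1)² = (15500*(1/14073) + 29*(-1/10059)) - 1*6² = (15500/14073 - 29/10059) - 1*36 = 17278487/15728923 - 36 = -548962741/15728923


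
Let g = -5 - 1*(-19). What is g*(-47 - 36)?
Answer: -1162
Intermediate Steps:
g = 14 (g = -5 + 19 = 14)
g*(-47 - 36) = 14*(-47 - 36) = 14*(-83) = -1162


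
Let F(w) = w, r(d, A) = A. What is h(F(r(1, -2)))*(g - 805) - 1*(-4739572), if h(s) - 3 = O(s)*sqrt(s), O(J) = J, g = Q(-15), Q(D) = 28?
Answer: 4737241 + 1554*I*sqrt(2) ≈ 4.7372e+6 + 2197.7*I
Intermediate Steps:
g = 28
h(s) = 3 + s**(3/2) (h(s) = 3 + s*sqrt(s) = 3 + s**(3/2))
h(F(r(1, -2)))*(g - 805) - 1*(-4739572) = (3 + (-2)**(3/2))*(28 - 805) - 1*(-4739572) = (3 - 2*I*sqrt(2))*(-777) + 4739572 = (-2331 + 1554*I*sqrt(2)) + 4739572 = 4737241 + 1554*I*sqrt(2)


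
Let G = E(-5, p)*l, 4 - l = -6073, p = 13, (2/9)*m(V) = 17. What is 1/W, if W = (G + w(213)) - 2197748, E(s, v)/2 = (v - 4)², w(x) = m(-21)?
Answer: -2/2426395 ≈ -8.2427e-7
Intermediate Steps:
m(V) = 153/2 (m(V) = (9/2)*17 = 153/2)
w(x) = 153/2
E(s, v) = 2*(-4 + v)² (E(s, v) = 2*(v - 4)² = 2*(-4 + v)²)
l = 6077 (l = 4 - 1*(-6073) = 4 + 6073 = 6077)
G = 984474 (G = (2*(-4 + 13)²)*6077 = (2*9²)*6077 = (2*81)*6077 = 162*6077 = 984474)
W = -2426395/2 (W = (984474 + 153/2) - 2197748 = 1969101/2 - 2197748 = -2426395/2 ≈ -1.2132e+6)
1/W = 1/(-2426395/2) = -2/2426395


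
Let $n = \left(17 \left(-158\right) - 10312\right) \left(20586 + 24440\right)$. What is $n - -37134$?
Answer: $-585210814$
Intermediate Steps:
$n = -585247948$ ($n = \left(-2686 - 10312\right) 45026 = \left(-12998\right) 45026 = -585247948$)
$n - -37134 = -585247948 - -37134 = -585247948 + 37134 = -585210814$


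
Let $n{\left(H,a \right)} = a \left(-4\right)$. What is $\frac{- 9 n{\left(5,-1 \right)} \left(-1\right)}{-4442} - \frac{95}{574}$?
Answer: $- \frac{221327}{1274854} \approx -0.17361$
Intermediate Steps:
$n{\left(H,a \right)} = - 4 a$
$\frac{- 9 n{\left(5,-1 \right)} \left(-1\right)}{-4442} - \frac{95}{574} = \frac{- 9 \left(\left(-4\right) \left(-1\right)\right) \left(-1\right)}{-4442} - \frac{95}{574} = \left(-9\right) 4 \left(-1\right) \left(- \frac{1}{4442}\right) - \frac{95}{574} = \left(-36\right) \left(-1\right) \left(- \frac{1}{4442}\right) - \frac{95}{574} = 36 \left(- \frac{1}{4442}\right) - \frac{95}{574} = - \frac{18}{2221} - \frac{95}{574} = - \frac{221327}{1274854}$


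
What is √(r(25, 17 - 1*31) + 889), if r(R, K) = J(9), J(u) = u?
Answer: √898 ≈ 29.967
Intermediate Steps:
r(R, K) = 9
√(r(25, 17 - 1*31) + 889) = √(9 + 889) = √898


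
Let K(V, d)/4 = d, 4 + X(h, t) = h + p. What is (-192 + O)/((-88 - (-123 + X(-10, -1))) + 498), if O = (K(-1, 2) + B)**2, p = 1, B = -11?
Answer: -61/182 ≈ -0.33517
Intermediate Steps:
X(h, t) = -3 + h (X(h, t) = -4 + (h + 1) = -4 + (1 + h) = -3 + h)
K(V, d) = 4*d
O = 9 (O = (4*2 - 11)**2 = (8 - 11)**2 = (-3)**2 = 9)
(-192 + O)/((-88 - (-123 + X(-10, -1))) + 498) = (-192 + 9)/((-88 - (-123 + (-3 - 10))) + 498) = -183/((-88 - (-123 - 13)) + 498) = -183/((-88 - 1*(-136)) + 498) = -183/((-88 + 136) + 498) = -183/(48 + 498) = -183/546 = -183*1/546 = -61/182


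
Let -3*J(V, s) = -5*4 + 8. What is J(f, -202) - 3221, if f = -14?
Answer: -3217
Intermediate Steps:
J(V, s) = 4 (J(V, s) = -(-5*4 + 8)/3 = -(-20 + 8)/3 = -⅓*(-12) = 4)
J(f, -202) - 3221 = 4 - 3221 = -3217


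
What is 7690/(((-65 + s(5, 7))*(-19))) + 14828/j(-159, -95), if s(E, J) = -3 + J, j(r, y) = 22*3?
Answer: 804236/3477 ≈ 231.30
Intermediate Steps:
j(r, y) = 66
7690/(((-65 + s(5, 7))*(-19))) + 14828/j(-159, -95) = 7690/(((-65 + (-3 + 7))*(-19))) + 14828/66 = 7690/(((-65 + 4)*(-19))) + 14828*(1/66) = 7690/((-61*(-19))) + 674/3 = 7690/1159 + 674/3 = 804236/3477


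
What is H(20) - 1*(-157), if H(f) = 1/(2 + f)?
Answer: 3455/22 ≈ 157.05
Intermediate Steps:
H(20) - 1*(-157) = 1/(2 + 20) - 1*(-157) = 1/22 + 157 = 3455/22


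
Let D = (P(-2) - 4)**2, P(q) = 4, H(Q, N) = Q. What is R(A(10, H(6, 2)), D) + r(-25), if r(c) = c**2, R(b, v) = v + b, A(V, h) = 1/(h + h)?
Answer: 7501/12 ≈ 625.08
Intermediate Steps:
A(V, h) = 1/(2*h)
D = 0 (D = (4 - 4)**2 = 0**2 = 0)
R(b, v) = b + v
R(A(10, H(6, 2)), D) + r(-25) = ((1/2)/6 + 0) + (-25)**2 = ((1/2)*(1/6) + 0) + 625 = (1/12 + 0) + 625 = 1/12 + 625 = 7501/12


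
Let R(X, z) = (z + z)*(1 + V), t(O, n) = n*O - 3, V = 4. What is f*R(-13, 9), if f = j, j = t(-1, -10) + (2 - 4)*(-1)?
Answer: 810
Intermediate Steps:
t(O, n) = -3 + O*n (t(O, n) = O*n - 3 = -3 + O*n)
R(X, z) = 10*z (R(X, z) = (z + z)*(1 + 4) = (2*z)*5 = 10*z)
j = 9 (j = (-3 - 1*(-10)) + (2 - 4)*(-1) = (-3 + 10) - 2*(-1) = 7 + 2 = 9)
f = 9
f*R(-13, 9) = 9*(10*9) = 9*90 = 810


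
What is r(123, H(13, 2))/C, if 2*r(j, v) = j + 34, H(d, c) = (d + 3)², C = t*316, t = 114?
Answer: 157/72048 ≈ 0.0021791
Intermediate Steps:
C = 36024 (C = 114*316 = 36024)
H(d, c) = (3 + d)²
r(j, v) = 17 + j/2 (r(j, v) = (j + 34)/2 = (34 + j)/2 = 17 + j/2)
r(123, H(13, 2))/C = (17 + (½)*123)/36024 = (17 + 123/2)*(1/36024) = (157/2)*(1/36024) = 157/72048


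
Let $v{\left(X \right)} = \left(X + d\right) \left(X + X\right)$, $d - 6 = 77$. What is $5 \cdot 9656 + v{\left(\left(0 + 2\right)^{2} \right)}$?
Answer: $48976$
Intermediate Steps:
$d = 83$ ($d = 6 + 77 = 83$)
$v{\left(X \right)} = 2 X \left(83 + X\right)$ ($v{\left(X \right)} = \left(X + 83\right) \left(X + X\right) = \left(83 + X\right) 2 X = 2 X \left(83 + X\right)$)
$5 \cdot 9656 + v{\left(\left(0 + 2\right)^{2} \right)} = 5 \cdot 9656 + 2 \left(0 + 2\right)^{2} \left(83 + \left(0 + 2\right)^{2}\right) = 48280 + 2 \cdot 2^{2} \left(83 + 2^{2}\right) = 48280 + 2 \cdot 4 \left(83 + 4\right) = 48280 + 2 \cdot 4 \cdot 87 = 48280 + 696 = 48976$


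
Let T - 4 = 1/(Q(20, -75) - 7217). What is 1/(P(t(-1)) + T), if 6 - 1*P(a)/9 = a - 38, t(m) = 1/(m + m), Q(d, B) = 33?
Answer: 7184/2905927 ≈ 0.0024722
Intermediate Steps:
t(m) = 1/(2*m)
T = 28735/7184 (T = 4 + 1/(33 - 7217) = 4 + 1/(-7184) = 4 - 1/7184 = 28735/7184 ≈ 3.9999)
P(a) = 396 - 9*a (P(a) = 54 - 9*(a - 38) = 54 - 9*(-38 + a) = 54 + (342 - 9*a) = 396 - 9*a)
1/(P(t(-1)) + T) = 1/((396 - 9/(2*(-1))) + 28735/7184) = 1/((396 - 9*(-1)/2) + 28735/7184) = 1/((396 - 9*(-½)) + 28735/7184) = 1/((396 + 9/2) + 28735/7184) = 1/(801/2 + 28735/7184) = 1/(2905927/7184) = 7184/2905927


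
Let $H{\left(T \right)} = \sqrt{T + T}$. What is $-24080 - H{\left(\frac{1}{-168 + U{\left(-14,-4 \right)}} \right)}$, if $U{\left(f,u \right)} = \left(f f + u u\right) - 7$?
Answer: $-24080 - \frac{\sqrt{74}}{37} \approx -24080.0$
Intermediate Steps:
$U{\left(f,u \right)} = -7 + f^{2} + u^{2}$ ($U{\left(f,u \right)} = \left(f^{2} + u^{2}\right) - 7 = -7 + f^{2} + u^{2}$)
$H{\left(T \right)} = \sqrt{2} \sqrt{T}$ ($H{\left(T \right)} = \sqrt{2 T} = \sqrt{2} \sqrt{T}$)
$-24080 - H{\left(\frac{1}{-168 + U{\left(-14,-4 \right)}} \right)} = -24080 - \sqrt{2} \sqrt{\frac{1}{-168 + \left(-7 + \left(-14\right)^{2} + \left(-4\right)^{2}\right)}} = -24080 - \sqrt{2} \sqrt{\frac{1}{-168 + \left(-7 + 196 + 16\right)}} = -24080 - \sqrt{2} \sqrt{\frac{1}{-168 + 205}} = -24080 - \sqrt{2} \sqrt{\frac{1}{37}} = -24080 - \frac{\sqrt{2}}{\sqrt{37}} = -24080 - \sqrt{2} \frac{\sqrt{37}}{37} = -24080 - \frac{\sqrt{74}}{37}$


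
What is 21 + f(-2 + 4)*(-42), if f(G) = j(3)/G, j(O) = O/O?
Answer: 0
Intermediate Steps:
j(O) = 1
f(G) = 1/G
21 + f(-2 + 4)*(-42) = 21 - 42/(-2 + 4) = 21 - 42/2 = 21 + (½)*(-42) = 21 - 21 = 0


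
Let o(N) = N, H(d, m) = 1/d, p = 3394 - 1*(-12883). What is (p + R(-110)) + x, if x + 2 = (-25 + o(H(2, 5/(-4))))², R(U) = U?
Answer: 67061/4 ≈ 16765.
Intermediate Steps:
p = 16277 (p = 3394 + 12883 = 16277)
x = 2393/4 (x = -2 + (-25 + 1/2)² = -2 + (-25 + ½)² = -2 + (-49/2)² = -2 + 2401/4 = 2393/4 ≈ 598.25)
(p + R(-110)) + x = (16277 - 110) + 2393/4 = 16167 + 2393/4 = 67061/4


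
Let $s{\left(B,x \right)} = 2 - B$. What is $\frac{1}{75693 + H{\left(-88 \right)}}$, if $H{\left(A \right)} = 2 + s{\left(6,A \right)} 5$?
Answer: $\frac{1}{75675} \approx 1.3214 \cdot 10^{-5}$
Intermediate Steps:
$H{\left(A \right)} = -18$ ($H{\left(A \right)} = 2 + \left(2 - 6\right) 5 = 2 - 20 = -18$)
$\frac{1}{75693 + H{\left(-88 \right)}} = \frac{1}{75693 - 18} = \frac{1}{75675}$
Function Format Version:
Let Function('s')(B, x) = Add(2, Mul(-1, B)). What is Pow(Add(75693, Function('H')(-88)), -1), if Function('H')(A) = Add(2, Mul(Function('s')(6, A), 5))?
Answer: Rational(1, 75675) ≈ 1.3214e-5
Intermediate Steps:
Function('H')(A) = -18 (Function('H')(A) = Add(2, Mul(Add(2, Mul(-1, 6)), 5)) = Add(2, Mul(Add(2, -6), 5)) = Add(2, Mul(-4, 5)) = Add(2, -20) = -18)
Pow(Add(75693, Function('H')(-88)), -1) = Pow(Add(75693, -18), -1) = Pow(75675, -1) = Rational(1, 75675)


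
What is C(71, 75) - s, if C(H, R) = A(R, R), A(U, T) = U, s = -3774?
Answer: 3849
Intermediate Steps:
C(H, R) = R
C(71, 75) - s = 75 - 1*(-3774) = 75 + 3774 = 3849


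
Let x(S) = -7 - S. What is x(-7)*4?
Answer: 0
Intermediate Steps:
x(-7)*4 = (-7 - 1*(-7))*4 = (-7 + 7)*4 = 0*4 = 0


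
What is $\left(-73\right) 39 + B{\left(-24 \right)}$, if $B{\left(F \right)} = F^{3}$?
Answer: $-16671$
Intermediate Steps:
$\left(-73\right) 39 + B{\left(-24 \right)} = \left(-73\right) 39 + \left(-24\right)^{3} = -2847 - 13824 = -16671$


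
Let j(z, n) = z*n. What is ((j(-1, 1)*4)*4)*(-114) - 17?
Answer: 1807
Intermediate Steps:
j(z, n) = n*z
((j(-1, 1)*4)*4)*(-114) - 17 = (((1*(-1))*4)*4)*(-114) - 17 = (-1*4*4)*(-114) - 17 = -4*4*(-114) - 17 = -16*(-114) - 17 = 1824 - 17 = 1807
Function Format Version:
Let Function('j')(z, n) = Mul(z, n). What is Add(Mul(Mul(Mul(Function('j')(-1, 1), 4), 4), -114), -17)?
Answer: 1807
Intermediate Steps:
Function('j')(z, n) = Mul(n, z)
Add(Mul(Mul(Mul(Function('j')(-1, 1), 4), 4), -114), -17) = Add(Mul(Mul(Mul(Mul(1, -1), 4), 4), -114), -17) = Add(Mul(Mul(Mul(-1, 4), 4), -114), -17) = Add(Mul(Mul(-4, 4), -114), -17) = Add(Mul(-16, -114), -17) = Add(1824, -17) = 1807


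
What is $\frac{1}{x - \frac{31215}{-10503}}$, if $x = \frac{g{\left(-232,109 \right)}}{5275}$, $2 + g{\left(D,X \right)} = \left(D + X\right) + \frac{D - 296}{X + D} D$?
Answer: $\frac{757178775}{2089445918} \approx 0.36238$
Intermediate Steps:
$g{\left(D,X \right)} = -2 + D + X + \frac{D \left(-296 + D\right)}{D + X}$ ($g{\left(D,X \right)} = -2 + \left(\left(D + X\right) + \frac{D - 296}{X + D} D\right) = -2 + \left(\left(D + X\right) + \frac{-296 + D}{D + X} D\right) = -2 + \left(\left(D + X\right) + \frac{D \left(-296 + D\right)}{D + X}\right) = -2 + \left(D + X + \frac{D \left(-296 + D\right)}{D + X}\right) = -2 + D + X + \frac{D \left(-296 + D\right)}{D + X}$)
$x = - \frac{45957}{216275}$ ($x = \frac{\frac{1}{-232 + 109} \left(109^{2} - -69136 - 218 + 2 \left(-232\right)^{2} + 2 \left(-232\right) 109\right)}{5275} = \frac{11881 + 69136 - 218 + 2 \cdot 53824 - 50576}{-123} \cdot \frac{1}{5275} = - \frac{11881 + 69136 - 218 + 107648 - 50576}{123} \cdot \frac{1}{5275} = \left(- \frac{1}{123}\right) 137871 \cdot \frac{1}{5275} = \left(- \frac{45957}{41}\right) \frac{1}{5275} = - \frac{45957}{216275} \approx -0.21249$)
$\frac{1}{x - \frac{31215}{-10503}} = \frac{1}{- \frac{45957}{216275} - \frac{31215}{-10503}} = \frac{1}{- \frac{45957}{216275} - - \frac{10405}{3501}} = \frac{1}{- \frac{45957}{216275} + \frac{10405}{3501}} = \frac{1}{\frac{2089445918}{757178775}} = \frac{757178775}{2089445918}$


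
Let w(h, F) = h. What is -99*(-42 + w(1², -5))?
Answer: 4059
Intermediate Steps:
-99*(-42 + w(1², -5)) = -99*(-42 + 1²) = -99*(-42 + 1) = -99*(-41) = 4059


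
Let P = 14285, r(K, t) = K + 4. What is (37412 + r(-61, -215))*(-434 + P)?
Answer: 517404105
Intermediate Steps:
r(K, t) = 4 + K
(37412 + r(-61, -215))*(-434 + P) = (37412 + (4 - 61))*(-434 + 14285) = (37412 - 57)*13851 = 37355*13851 = 517404105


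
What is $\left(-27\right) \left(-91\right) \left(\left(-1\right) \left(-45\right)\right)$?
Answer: $110565$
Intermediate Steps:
$\left(-27\right) \left(-91\right) \left(\left(-1\right) \left(-45\right)\right) = 2457 \cdot 45 = 110565$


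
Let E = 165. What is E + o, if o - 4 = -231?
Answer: -62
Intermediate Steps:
o = -227 (o = 4 - 231 = -227)
E + o = 165 - 227 = -62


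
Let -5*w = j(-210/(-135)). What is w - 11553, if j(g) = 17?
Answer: -57782/5 ≈ -11556.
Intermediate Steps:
w = -17/5 (w = -⅕*17 = -17/5 ≈ -3.4000)
w - 11553 = -17/5 - 11553 = -57782/5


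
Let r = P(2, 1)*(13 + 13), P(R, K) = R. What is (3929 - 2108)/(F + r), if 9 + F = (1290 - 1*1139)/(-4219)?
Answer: 2560933/60422 ≈ 42.384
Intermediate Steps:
r = 52 (r = 2*(13 + 13) = 2*26 = 52)
F = -38122/4219 (F = -9 + (1290 - 1*1139)/(-4219) = -9 + (1290 - 1139)*(-1/4219) = -9 + 151*(-1/4219) = -9 - 151/4219 = -38122/4219 ≈ -9.0358)
(3929 - 2108)/(F + r) = (3929 - 2108)/(-38122/4219 + 52) = 1821/(181266/4219) = 1821*(4219/181266) = 2560933/60422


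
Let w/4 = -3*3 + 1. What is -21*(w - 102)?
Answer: 2814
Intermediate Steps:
w = -32 (w = 4*(-3*3 + 1) = 4*(-9 + 1) = 4*(-8) = -32)
-21*(w - 102) = -21*(-32 - 102) = -21*(-134) = 2814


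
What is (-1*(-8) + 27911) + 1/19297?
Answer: 538752944/19297 ≈ 27919.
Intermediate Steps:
(-1*(-8) + 27911) + 1/19297 = (8 + 27911) + 1/19297 = 27919 + 1/19297 = 538752944/19297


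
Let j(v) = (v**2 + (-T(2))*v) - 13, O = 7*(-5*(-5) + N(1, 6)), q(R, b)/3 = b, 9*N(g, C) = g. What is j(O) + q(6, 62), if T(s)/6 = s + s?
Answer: 2175025/81 ≈ 26852.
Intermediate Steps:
N(g, C) = g/9
q(R, b) = 3*b
T(s) = 12*s (T(s) = 6*(s + s) = 6*(2*s) = 12*s)
O = 1582/9 (O = 7*(-5*(-5) + (1/9)*1) = 7*(25 + 1/9) = 7*(226/9) = 1582/9 ≈ 175.78)
j(v) = -13 + v**2 - 24*v (j(v) = (v**2 + (-12*2)*v) - 13 = (v**2 + (-1*24)*v) - 13 = (v**2 - 24*v) - 13 = -13 + v**2 - 24*v)
j(O) + q(6, 62) = (-13 + (1582/9)**2 - 24*1582/9) + 3*62 = (-13 + 2502724/81 - 12656/3) + 186 = 2159959/81 + 186 = 2175025/81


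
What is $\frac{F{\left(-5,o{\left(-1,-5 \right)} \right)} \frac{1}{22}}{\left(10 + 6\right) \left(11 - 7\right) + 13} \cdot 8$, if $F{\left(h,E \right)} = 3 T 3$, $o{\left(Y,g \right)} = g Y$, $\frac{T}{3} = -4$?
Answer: $- \frac{432}{847} \approx -0.51004$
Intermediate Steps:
$T = -12$ ($T = 3 \left(-4\right) = -12$)
$o{\left(Y,g \right)} = Y g$
$F{\left(h,E \right)} = -108$ ($F{\left(h,E \right)} = 3 \left(-12\right) 3 = \left(-36\right) 3 = -108$)
$\frac{F{\left(-5,o{\left(-1,-5 \right)} \right)} \frac{1}{22}}{\left(10 + 6\right) \left(11 - 7\right) + 13} \cdot 8 = \frac{\left(-108\right) \frac{1}{22}}{\left(10 + 6\right) \left(11 - 7\right) + 13} \cdot 8 = \frac{\left(-108\right) \frac{1}{22}}{16 \cdot 4 + 13} \cdot 8 = \frac{1}{64 + 13} \left(- \frac{54}{11}\right) 8 = \frac{1}{77} \left(- \frac{54}{11}\right) 8 = \left(- \frac{54}{847}\right) 8 = - \frac{432}{847}$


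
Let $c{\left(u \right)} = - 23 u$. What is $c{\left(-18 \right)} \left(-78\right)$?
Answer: $-32292$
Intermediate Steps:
$c{\left(-18 \right)} \left(-78\right) = \left(-23\right) \left(-18\right) \left(-78\right) = 414 \left(-78\right) = -32292$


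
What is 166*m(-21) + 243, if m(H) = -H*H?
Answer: -72963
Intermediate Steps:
m(H) = -H²
166*m(-21) + 243 = 166*(-1*(-21)²) + 243 = 166*(-1*441) + 243 = 166*(-441) + 243 = -73206 + 243 = -72963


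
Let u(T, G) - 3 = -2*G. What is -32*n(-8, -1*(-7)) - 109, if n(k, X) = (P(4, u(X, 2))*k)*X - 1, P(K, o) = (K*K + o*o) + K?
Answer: 37555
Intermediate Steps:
u(T, G) = 3 - 2*G
P(K, o) = K + K**2 + o**2 (P(K, o) = (K**2 + o**2) + K = K + K**2 + o**2)
n(k, X) = -1 + 21*X*k (n(k, X) = ((4 + 4**2 + (3 - 2*2)**2)*k)*X - 1 = ((4 + 16 + (3 - 4)**2)*k)*X - 1 = ((4 + 16 + (-1)**2)*k)*X - 1 = ((4 + 16 + 1)*k)*X - 1 = (21*k)*X - 1 = 21*X*k - 1 = -1 + 21*X*k)
-32*n(-8, -1*(-7)) - 109 = -32*(-1 + 21*(-1*(-7))*(-8)) - 109 = -32*(-1 + 21*7*(-8)) - 109 = -32*(-1 - 1176) - 109 = -32*(-1177) - 109 = 37664 - 109 = 37555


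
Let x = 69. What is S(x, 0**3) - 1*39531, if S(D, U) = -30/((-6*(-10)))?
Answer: -79063/2 ≈ -39532.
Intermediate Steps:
S(D, U) = -1/2 (S(D, U) = -30/60 = -30*1/60 = -1/2)
S(x, 0**3) - 1*39531 = -1/2 - 1*39531 = -1/2 - 39531 = -79063/2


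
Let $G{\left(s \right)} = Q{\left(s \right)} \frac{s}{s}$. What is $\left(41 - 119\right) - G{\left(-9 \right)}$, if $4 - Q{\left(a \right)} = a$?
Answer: $-91$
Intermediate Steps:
$Q{\left(a \right)} = 4 - a$
$G{\left(s \right)} = 4 - s$ ($G{\left(s \right)} = \left(4 - s\right) \frac{s}{s} = \left(4 - s\right) 1 = 4 - s$)
$\left(41 - 119\right) - G{\left(-9 \right)} = \left(41 - 119\right) - \left(4 - -9\right) = \left(41 - 119\right) - \left(4 + 9\right) = -78 - 13 = -91$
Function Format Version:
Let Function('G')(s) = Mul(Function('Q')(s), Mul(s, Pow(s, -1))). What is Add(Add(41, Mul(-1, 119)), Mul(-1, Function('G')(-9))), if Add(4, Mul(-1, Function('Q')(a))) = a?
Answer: -91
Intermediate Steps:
Function('Q')(a) = Add(4, Mul(-1, a))
Function('G')(s) = Add(4, Mul(-1, s)) (Function('G')(s) = Mul(Add(4, Mul(-1, s)), Mul(s, Pow(s, -1))) = Mul(Add(4, Mul(-1, s)), 1) = Add(4, Mul(-1, s)))
Add(Add(41, Mul(-1, 119)), Mul(-1, Function('G')(-9))) = Add(Add(41, Mul(-1, 119)), Mul(-1, Add(4, Mul(-1, -9)))) = Add(Add(41, -119), Mul(-1, Add(4, 9))) = Add(-78, Mul(-1, 13)) = Add(-78, -13) = -91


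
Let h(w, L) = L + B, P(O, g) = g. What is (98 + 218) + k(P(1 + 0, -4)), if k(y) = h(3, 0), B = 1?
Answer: 317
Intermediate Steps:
h(w, L) = 1 + L (h(w, L) = L + 1 = 1 + L)
k(y) = 1 (k(y) = 1 + 0 = 1)
(98 + 218) + k(P(1 + 0, -4)) = (98 + 218) + 1 = 316 + 1 = 317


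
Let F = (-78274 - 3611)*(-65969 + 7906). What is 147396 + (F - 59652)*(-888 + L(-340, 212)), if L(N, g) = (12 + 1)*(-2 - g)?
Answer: -17448754660614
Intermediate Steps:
L(N, g) = -26 - 13*g (L(N, g) = 13*(-2 - g) = -26 - 13*g)
F = 4754488755 (F = -81885*(-58063) = 4754488755)
147396 + (F - 59652)*(-888 + L(-340, 212)) = 147396 + (4754488755 - 59652)*(-888 + (-26 - 13*212)) = 147396 + 4754429103*(-888 + (-26 - 2756)) = 147396 + 4754429103*(-888 - 2782) = 147396 + 4754429103*(-3670) = 147396 - 17448754808010 = -17448754660614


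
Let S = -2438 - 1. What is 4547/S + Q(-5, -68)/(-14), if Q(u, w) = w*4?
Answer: 299875/17073 ≈ 17.564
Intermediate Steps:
Q(u, w) = 4*w
S = -2439
4547/S + Q(-5, -68)/(-14) = 4547/(-2439) + (4*(-68))/(-14) = 4547*(-1/2439) - 272*(-1/14) = -4547/2439 + 136/7 = 299875/17073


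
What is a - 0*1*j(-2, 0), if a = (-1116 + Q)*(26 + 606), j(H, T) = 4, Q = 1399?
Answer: 178856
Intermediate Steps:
a = 178856 (a = (-1116 + 1399)*(26 + 606) = 283*632 = 178856)
a - 0*1*j(-2, 0) = 178856 - 0*1*4 = 178856 - 0*4 = 178856 - 1*0 = 178856 + 0 = 178856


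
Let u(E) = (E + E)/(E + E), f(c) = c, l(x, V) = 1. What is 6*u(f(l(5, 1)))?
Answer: 6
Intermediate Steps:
u(E) = 1 (u(E) = (2*E)/((2*E)) = (2*E)*(1/(2*E)) = 1)
6*u(f(l(5, 1))) = 6*1 = 6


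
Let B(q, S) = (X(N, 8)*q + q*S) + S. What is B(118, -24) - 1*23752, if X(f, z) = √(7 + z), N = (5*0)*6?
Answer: -26608 + 118*√15 ≈ -26151.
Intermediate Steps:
N = 0 (N = 0*6 = 0)
B(q, S) = S + S*q + q*√15 (B(q, S) = (√(7 + 8)*q + q*S) + S = (√15*q + S*q) + S = (q*√15 + S*q) + S = (S*q + q*√15) + S = S + S*q + q*√15)
B(118, -24) - 1*23752 = (-24 - 24*118 + 118*√15) - 1*23752 = (-24 - 2832 + 118*√15) - 23752 = (-2856 + 118*√15) - 23752 = -26608 + 118*√15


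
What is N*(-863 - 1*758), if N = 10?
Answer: -16210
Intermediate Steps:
N*(-863 - 1*758) = 10*(-863 - 1*758) = 10*(-863 - 758) = 10*(-1621) = -16210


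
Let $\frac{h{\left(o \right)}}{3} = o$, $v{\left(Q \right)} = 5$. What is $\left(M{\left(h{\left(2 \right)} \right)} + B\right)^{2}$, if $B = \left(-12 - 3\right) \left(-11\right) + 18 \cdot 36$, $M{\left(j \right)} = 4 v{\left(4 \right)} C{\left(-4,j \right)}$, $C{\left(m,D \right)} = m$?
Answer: $537289$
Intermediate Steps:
$h{\left(o \right)} = 3 o$
$M{\left(j \right)} = -80$ ($M{\left(j \right)} = 4 \cdot 5 \left(-4\right) = 20 \left(-4\right) = -80$)
$B = 813$ ($B = \left(-15\right) \left(-11\right) + 648 = 165 + 648 = 813$)
$\left(M{\left(h{\left(2 \right)} \right)} + B\right)^{2} = \left(-80 + 813\right)^{2} = 733^{2} = 537289$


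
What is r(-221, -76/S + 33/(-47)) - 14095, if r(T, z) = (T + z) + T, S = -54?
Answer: -18446558/1269 ≈ -14536.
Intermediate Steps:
r(T, z) = z + 2*T
r(-221, -76/S + 33/(-47)) - 14095 = ((-76/(-54) + 33/(-47)) + 2*(-221)) - 14095 = ((-76*(-1/54) + 33*(-1/47)) - 442) - 14095 = ((38/27 - 33/47) - 442) - 14095 = (895/1269 - 442) - 14095 = -560003/1269 - 14095 = -18446558/1269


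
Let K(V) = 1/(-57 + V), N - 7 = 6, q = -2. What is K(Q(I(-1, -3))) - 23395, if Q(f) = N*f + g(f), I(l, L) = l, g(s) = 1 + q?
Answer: -1661046/71 ≈ -23395.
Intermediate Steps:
N = 13 (N = 7 + 6 = 13)
g(s) = -1 (g(s) = 1 - 2 = -1)
Q(f) = -1 + 13*f (Q(f) = 13*f - 1 = -1 + 13*f)
K(Q(I(-1, -3))) - 23395 = 1/(-57 + (-1 + 13*(-1))) - 23395 = 1/(-57 + (-1 - 13)) - 23395 = 1/(-57 - 14) - 23395 = 1/(-71) - 23395 = -1/71 - 23395 = -1661046/71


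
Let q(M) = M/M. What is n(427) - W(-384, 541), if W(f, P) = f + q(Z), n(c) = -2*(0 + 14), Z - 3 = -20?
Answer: 355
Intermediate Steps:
Z = -17 (Z = 3 - 20 = -17)
q(M) = 1
n(c) = -28 (n(c) = -2*14 = -28)
W(f, P) = 1 + f (W(f, P) = f + 1 = 1 + f)
n(427) - W(-384, 541) = -28 - (1 - 384) = -28 - 1*(-383) = -28 + 383 = 355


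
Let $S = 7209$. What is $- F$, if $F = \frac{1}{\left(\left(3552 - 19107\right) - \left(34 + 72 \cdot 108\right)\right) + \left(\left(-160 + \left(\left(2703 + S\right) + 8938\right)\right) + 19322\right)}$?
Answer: $- \frac{1}{14647} \approx -6.8273 \cdot 10^{-5}$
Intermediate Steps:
$F = \frac{1}{14647}$ ($F = \frac{1}{\left(\left(3552 - 19107\right) - \left(34 + 72 \cdot 108\right)\right) + \left(\left(-160 + \left(\left(2703 + 7209\right) + 8938\right)\right) + 19322\right)} = \frac{1}{\left(-15555 - \left(34 + 7776\right)\right) + \left(\left(-160 + \left(9912 + 8938\right)\right) + 19322\right)} = \frac{1}{\left(-15555 - 7810\right) + \left(\left(-160 + 18850\right) + 19322\right)} = \frac{1}{\left(-15555 - 7810\right) + \left(18690 + 19322\right)} = \frac{1}{-23365 + 38012} = \frac{1}{14647} \approx 6.8273 \cdot 10^{-5}$)
$- F = \left(-1\right) \frac{1}{14647} = - \frac{1}{14647}$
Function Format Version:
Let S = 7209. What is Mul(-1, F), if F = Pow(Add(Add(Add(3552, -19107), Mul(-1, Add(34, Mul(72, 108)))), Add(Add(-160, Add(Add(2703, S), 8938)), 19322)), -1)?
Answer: Rational(-1, 14647) ≈ -6.8273e-5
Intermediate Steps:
F = Rational(1, 14647) (F = Pow(Add(Add(Add(3552, -19107), Mul(-1, Add(34, Mul(72, 108)))), Add(Add(-160, Add(Add(2703, 7209), 8938)), 19322)), -1) = Pow(Add(Add(-15555, Mul(-1, Add(34, 7776))), Add(Add(-160, Add(9912, 8938)), 19322)), -1) = Pow(Add(Add(-15555, Mul(-1, 7810)), Add(Add(-160, 18850), 19322)), -1) = Pow(Add(Add(-15555, -7810), Add(18690, 19322)), -1) = Pow(Add(-23365, 38012), -1) = Pow(14647, -1) = Rational(1, 14647) ≈ 6.8273e-5)
Mul(-1, F) = Mul(-1, Rational(1, 14647)) = Rational(-1, 14647)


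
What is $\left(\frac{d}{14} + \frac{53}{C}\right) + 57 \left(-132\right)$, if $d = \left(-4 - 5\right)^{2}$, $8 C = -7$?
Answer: $- \frac{106103}{14} \approx -7578.8$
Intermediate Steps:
$C = - \frac{7}{8}$ ($C = \frac{1}{8} \left(-7\right) = - \frac{7}{8} \approx -0.875$)
$d = 81$ ($d = \left(-9\right)^{2} = 81$)
$\left(\frac{d}{14} + \frac{53}{C}\right) + 57 \left(-132\right) = \left(\frac{81}{14} + \frac{53}{- \frac{7}{8}}\right) + 57 \left(-132\right) = \left(81 \cdot \frac{1}{14} + 53 \left(- \frac{8}{7}\right)\right) - 7524 = \left(\frac{81}{14} - \frac{424}{7}\right) - 7524 = - \frac{767}{14} - 7524 = - \frac{106103}{14}$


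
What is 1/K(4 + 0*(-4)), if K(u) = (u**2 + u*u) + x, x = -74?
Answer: -1/42 ≈ -0.023810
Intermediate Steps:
K(u) = -74 + 2*u**2 (K(u) = (u**2 + u*u) - 74 = (u**2 + u**2) - 74 = 2*u**2 - 74 = -74 + 2*u**2)
1/K(4 + 0*(-4)) = 1/(-74 + 2*(4 + 0*(-4))**2) = 1/(-74 + 2*(4 + 0)**2) = 1/(-74 + 2*4**2) = 1/(-74 + 2*16) = 1/(-74 + 32) = 1/(-42) = -1/42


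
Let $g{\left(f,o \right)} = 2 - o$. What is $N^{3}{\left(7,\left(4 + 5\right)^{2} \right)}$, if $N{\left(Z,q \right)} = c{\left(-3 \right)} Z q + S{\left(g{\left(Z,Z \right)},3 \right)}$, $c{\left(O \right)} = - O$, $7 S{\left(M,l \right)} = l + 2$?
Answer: $\frac{1690262102528}{343} \approx 4.9279 \cdot 10^{9}$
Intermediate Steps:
$S{\left(M,l \right)} = \frac{2}{7} + \frac{l}{7}$ ($S{\left(M,l \right)} = \frac{l + 2}{7} = \frac{2 + l}{7} = \frac{2}{7} + \frac{l}{7}$)
$N{\left(Z,q \right)} = \frac{5}{7} + 3 Z q$ ($N{\left(Z,q \right)} = \left(-1\right) \left(-3\right) Z q + \left(\frac{2}{7} + \frac{1}{7} \cdot 3\right) = 3 Z q + \left(\frac{2}{7} + \frac{3}{7}\right) = 3 Z q + \frac{5}{7} = \frac{5}{7} + 3 Z q$)
$N^{3}{\left(7,\left(4 + 5\right)^{2} \right)} = \left(\frac{5}{7} + 3 \cdot 7 \left(4 + 5\right)^{2}\right)^{3} = \left(\frac{5}{7} + 3 \cdot 7 \cdot 9^{2}\right)^{3} = \left(\frac{5}{7} + 3 \cdot 7 \cdot 81\right)^{3} = \left(\frac{5}{7} + 1701\right)^{3} = \left(\frac{11912}{7}\right)^{3} = \frac{1690262102528}{343}$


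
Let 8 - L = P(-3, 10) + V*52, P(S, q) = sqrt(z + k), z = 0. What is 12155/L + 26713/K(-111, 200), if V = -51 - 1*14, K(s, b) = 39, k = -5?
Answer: 34248060433/49740379 + 12155*I*sqrt(5)/11478549 ≈ 688.54 + 0.0023678*I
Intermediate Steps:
P(S, q) = I*sqrt(5) (P(S, q) = sqrt(0 - 5) = sqrt(-5) = I*sqrt(5))
V = -65 (V = -51 - 14 = -65)
L = 3388 - I*sqrt(5) (L = 8 - (I*sqrt(5) - 65*52) = 8 - (I*sqrt(5) - 3380) = 8 - (-3380 + I*sqrt(5)) = 8 + (3380 - I*sqrt(5)) = 3388 - I*sqrt(5) ≈ 3388.0 - 2.2361*I)
12155/L + 26713/K(-111, 200) = 12155/(3388 - I*sqrt(5)) + 26713/39 = 26713/39 + 12155/(3388 - I*sqrt(5))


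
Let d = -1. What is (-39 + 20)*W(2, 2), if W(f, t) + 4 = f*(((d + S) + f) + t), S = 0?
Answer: -38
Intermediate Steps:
W(f, t) = -4 + f*(-1 + f + t) (W(f, t) = -4 + f*(((-1 + 0) + f) + t) = -4 + f*((-1 + f) + t) = -4 + f*(-1 + f + t))
(-39 + 20)*W(2, 2) = (-39 + 20)*(-4 + 2**2 - 1*2 + 2*2) = -19*(-4 + 4 - 2 + 4) = -19*2 = -38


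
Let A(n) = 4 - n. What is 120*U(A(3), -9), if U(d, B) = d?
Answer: 120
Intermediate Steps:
120*U(A(3), -9) = 120*(4 - 1*3) = 120*(4 - 3) = 120*1 = 120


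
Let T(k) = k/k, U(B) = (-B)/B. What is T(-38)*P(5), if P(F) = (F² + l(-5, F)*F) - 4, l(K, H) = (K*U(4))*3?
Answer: 96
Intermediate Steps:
U(B) = -1
l(K, H) = -3*K (l(K, H) = (K*(-1))*3 = -K*3 = -3*K)
T(k) = 1
P(F) = -4 + F² + 15*F (P(F) = (F² + (-3*(-5))*F) - 4 = (F² + 15*F) - 4 = -4 + F² + 15*F)
T(-38)*P(5) = 1*(-4 + 5² + 15*5) = 1*(-4 + 25 + 75) = 1*96 = 96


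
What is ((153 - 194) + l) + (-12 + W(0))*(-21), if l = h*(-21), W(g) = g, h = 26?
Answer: -335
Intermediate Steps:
l = -546 (l = 26*(-21) = -546)
((153 - 194) + l) + (-12 + W(0))*(-21) = ((153 - 194) - 546) + (-12 + 0)*(-21) = (-41 - 546) - 12*(-21) = -587 + 252 = -335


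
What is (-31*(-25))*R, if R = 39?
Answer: 30225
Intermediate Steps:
(-31*(-25))*R = -31*(-25)*39 = 775*39 = 30225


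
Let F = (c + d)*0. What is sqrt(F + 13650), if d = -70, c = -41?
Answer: 5*sqrt(546) ≈ 116.83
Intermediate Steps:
F = 0 (F = (-41 - 70)*0 = -111*0 = 0)
sqrt(F + 13650) = sqrt(0 + 13650) = sqrt(13650) = 5*sqrt(546)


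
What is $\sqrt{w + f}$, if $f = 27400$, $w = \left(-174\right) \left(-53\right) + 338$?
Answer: $4 \sqrt{2310} \approx 192.25$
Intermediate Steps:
$w = 9560$ ($w = 9222 + 338 = 9560$)
$\sqrt{w + f} = \sqrt{9560 + 27400} = \sqrt{36960} = 4 \sqrt{2310}$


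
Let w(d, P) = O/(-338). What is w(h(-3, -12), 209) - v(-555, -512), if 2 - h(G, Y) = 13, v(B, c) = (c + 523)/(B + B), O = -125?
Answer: 35617/93795 ≈ 0.37973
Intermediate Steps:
v(B, c) = (523 + c)/(2*B) (v(B, c) = (523 + c)/((2*B)) = (523 + c)*(1/(2*B)) = (523 + c)/(2*B))
h(G, Y) = -11 (h(G, Y) = 2 - 1*13 = 2 - 13 = -11)
w(d, P) = 125/338 (w(d, P) = -125/(-338) = -125*(-1/338) = 125/338)
w(h(-3, -12), 209) - v(-555, -512) = 125/338 - (523 - 512)/(2*(-555)) = 125/338 - (-1)*11/(2*555) = 125/338 - 1*(-11/1110) = 125/338 + 11/1110 = 35617/93795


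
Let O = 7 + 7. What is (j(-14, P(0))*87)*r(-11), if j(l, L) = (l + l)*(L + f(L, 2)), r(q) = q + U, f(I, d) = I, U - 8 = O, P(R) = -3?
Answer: 160776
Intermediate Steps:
O = 14
U = 22 (U = 8 + 14 = 22)
r(q) = 22 + q (r(q) = q + 22 = 22 + q)
j(l, L) = 4*L*l (j(l, L) = (l + l)*(L + L) = (2*l)*(2*L) = 4*L*l)
(j(-14, P(0))*87)*r(-11) = ((4*(-3)*(-14))*87)*(22 - 11) = (168*87)*11 = 14616*11 = 160776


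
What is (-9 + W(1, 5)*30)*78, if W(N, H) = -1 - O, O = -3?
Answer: 3978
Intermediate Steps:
W(N, H) = 2 (W(N, H) = -1 - 1*(-3) = -1 + 3 = 2)
(-9 + W(1, 5)*30)*78 = (-9 + 2*30)*78 = (-9 + 60)*78 = 51*78 = 3978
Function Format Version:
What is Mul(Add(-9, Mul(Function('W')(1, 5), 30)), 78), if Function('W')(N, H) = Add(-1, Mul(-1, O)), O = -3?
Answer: 3978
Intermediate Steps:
Function('W')(N, H) = 2 (Function('W')(N, H) = Add(-1, Mul(-1, -3)) = Add(-1, 3) = 2)
Mul(Add(-9, Mul(Function('W')(1, 5), 30)), 78) = Mul(Add(-9, Mul(2, 30)), 78) = Mul(Add(-9, 60), 78) = Mul(51, 78) = 3978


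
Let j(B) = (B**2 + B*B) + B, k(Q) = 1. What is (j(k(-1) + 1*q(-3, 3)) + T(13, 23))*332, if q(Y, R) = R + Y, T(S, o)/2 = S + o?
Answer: 24900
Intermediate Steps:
T(S, o) = 2*S + 2*o (T(S, o) = 2*(S + o) = 2*S + 2*o)
j(B) = B + 2*B**2 (j(B) = (B**2 + B**2) + B = 2*B**2 + B = B + 2*B**2)
(j(k(-1) + 1*q(-3, 3)) + T(13, 23))*332 = ((1 + 1*(3 - 3))*(1 + 2*(1 + 1*(3 - 3))) + (2*13 + 2*23))*332 = ((1 + 1*0)*(1 + 2*(1 + 1*0)) + (26 + 46))*332 = ((1 + 0)*(1 + 2*(1 + 0)) + 72)*332 = (1*(1 + 2*1) + 72)*332 = (1*(1 + 2) + 72)*332 = (1*3 + 72)*332 = (3 + 72)*332 = 75*332 = 24900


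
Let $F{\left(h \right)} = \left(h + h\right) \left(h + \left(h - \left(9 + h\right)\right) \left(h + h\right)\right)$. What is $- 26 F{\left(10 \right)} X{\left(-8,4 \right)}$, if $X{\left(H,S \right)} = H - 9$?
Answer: $-1502800$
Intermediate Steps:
$X{\left(H,S \right)} = -9 + H$
$F{\left(h \right)} = - 34 h^{2}$ ($F{\left(h \right)} = 2 h \left(h - 9 \cdot 2 h\right) = 2 h \left(h - 18 h\right) = 2 h \left(- 17 h\right) = - 34 h^{2}$)
$- 26 F{\left(10 \right)} X{\left(-8,4 \right)} = - 26 \left(- 34 \cdot 10^{2}\right) \left(-9 - 8\right) = - 26 \left(\left(-34\right) 100\right) \left(-17\right) = \left(-26\right) \left(-3400\right) \left(-17\right) = 88400 \left(-17\right) = -1502800$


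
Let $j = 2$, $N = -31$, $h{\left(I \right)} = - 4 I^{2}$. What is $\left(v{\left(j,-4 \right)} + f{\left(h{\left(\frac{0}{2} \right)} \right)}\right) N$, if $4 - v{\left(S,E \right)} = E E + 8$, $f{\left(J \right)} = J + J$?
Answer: $620$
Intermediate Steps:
$f{\left(J \right)} = 2 J$
$v{\left(S,E \right)} = -4 - E^{2}$ ($v{\left(S,E \right)} = 4 - \left(E E + 8\right) = 4 - \left(E^{2} + 8\right) = 4 - \left(8 + E^{2}\right) = -4 - E^{2}$)
$\left(v{\left(j,-4 \right)} + f{\left(h{\left(\frac{0}{2} \right)} \right)}\right) N = \left(\left(-4 - \left(-4\right)^{2}\right) + 2 \left(- 4 \left(\frac{0}{2}\right)^{2}\right)\right) \left(-31\right) = \left(\left(-4 - 16\right) + 2 \left(- 4 \left(0 \cdot \frac{1}{2}\right)^{2}\right)\right) \left(-31\right) = \left(\left(-4 - 16\right) + 2 \left(- 4 \cdot 0^{2}\right)\right) \left(-31\right) = \left(-20 + 2 \left(\left(-4\right) 0\right)\right) \left(-31\right) = \left(-20 + 2 \cdot 0\right) \left(-31\right) = \left(-20 + 0\right) \left(-31\right) = \left(-20\right) \left(-31\right) = 620$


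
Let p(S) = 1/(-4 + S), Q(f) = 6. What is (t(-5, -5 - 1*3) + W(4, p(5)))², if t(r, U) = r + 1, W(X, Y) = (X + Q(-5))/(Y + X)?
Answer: 4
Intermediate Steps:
W(X, Y) = (6 + X)/(X + Y) (W(X, Y) = (X + 6)/(Y + X) = (6 + X)/(X + Y))
t(r, U) = 1 + r
(t(-5, -5 - 1*3) + W(4, p(5)))² = ((1 - 5) + (6 + 4)/(4 + 1/(-4 + 5)))² = (-4 + 10/(4 + 1/1))² = (-4 + 10/(4 + 1))² = (-4 + 10/5)² = (-4 + (⅕)*10)² = (-4 + 2)² = (-2)² = 4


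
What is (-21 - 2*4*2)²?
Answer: 1369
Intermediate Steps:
(-21 - 2*4*2)² = (-21 - 8*2)² = (-21 - 16)² = (-37)² = 1369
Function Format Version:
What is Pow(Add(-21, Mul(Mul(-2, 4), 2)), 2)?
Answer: 1369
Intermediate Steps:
Pow(Add(-21, Mul(Mul(-2, 4), 2)), 2) = Pow(Add(-21, Mul(-8, 2)), 2) = Pow(Add(-21, -16), 2) = Pow(-37, 2) = 1369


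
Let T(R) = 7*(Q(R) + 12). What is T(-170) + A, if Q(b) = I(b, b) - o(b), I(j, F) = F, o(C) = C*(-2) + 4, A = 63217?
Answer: 59703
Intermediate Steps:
o(C) = 4 - 2*C (o(C) = -2*C + 4 = 4 - 2*C)
Q(b) = -4 + 3*b (Q(b) = b - (4 - 2*b) = b + (-4 + 2*b) = -4 + 3*b)
T(R) = 56 + 21*R (T(R) = 7*((-4 + 3*R) + 12) = 7*(8 + 3*R) = 56 + 21*R)
T(-170) + A = (56 + 21*(-170)) + 63217 = (56 - 3570) + 63217 = -3514 + 63217 = 59703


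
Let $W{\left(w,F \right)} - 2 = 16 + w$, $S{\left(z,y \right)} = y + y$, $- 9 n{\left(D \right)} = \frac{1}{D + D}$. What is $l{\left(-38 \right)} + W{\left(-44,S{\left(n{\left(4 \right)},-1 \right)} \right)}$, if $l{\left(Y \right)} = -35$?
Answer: $-61$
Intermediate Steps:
$n{\left(D \right)} = - \frac{1}{18 D}$ ($n{\left(D \right)} = - \frac{1}{9 \left(D + D\right)} = - \frac{1}{9 \cdot 2 D} = - \frac{\frac{1}{2} \frac{1}{D}}{9} = - \frac{1}{18 D}$)
$S{\left(z,y \right)} = 2 y$
$W{\left(w,F \right)} = 18 + w$ ($W{\left(w,F \right)} = 2 + \left(16 + w\right) = 18 + w$)
$l{\left(-38 \right)} + W{\left(-44,S{\left(n{\left(4 \right)},-1 \right)} \right)} = -35 + \left(18 - 44\right) = -35 - 26 = -61$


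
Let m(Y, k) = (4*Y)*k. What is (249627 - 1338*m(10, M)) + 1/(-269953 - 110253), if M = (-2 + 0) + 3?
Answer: 74561058041/380206 ≈ 1.9611e+5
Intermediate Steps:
M = 1 (M = -2 + 3 = 1)
m(Y, k) = 4*Y*k
(249627 - 1338*m(10, M)) + 1/(-269953 - 110253) = (249627 - 5352*10) + 1/(-269953 - 110253) = (249627 - 1338*40) + 1/(-380206) = (249627 - 53520) - 1/380206 = 196107 - 1/380206 = 74561058041/380206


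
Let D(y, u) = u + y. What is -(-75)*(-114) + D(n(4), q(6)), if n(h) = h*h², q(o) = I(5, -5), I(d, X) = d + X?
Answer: -8486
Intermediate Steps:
I(d, X) = X + d
q(o) = 0 (q(o) = -5 + 5 = 0)
n(h) = h³
-(-75)*(-114) + D(n(4), q(6)) = -(-75)*(-114) + (0 + 4³) = -75*114 + (0 + 64) = -8550 + 64 = -8486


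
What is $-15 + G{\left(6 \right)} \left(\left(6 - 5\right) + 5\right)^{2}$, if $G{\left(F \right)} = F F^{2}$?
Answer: $7761$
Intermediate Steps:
$G{\left(F \right)} = F^{3}$
$-15 + G{\left(6 \right)} \left(\left(6 - 5\right) + 5\right)^{2} = -15 + 6^{3} \left(\left(6 - 5\right) + 5\right)^{2} = -15 + 216 \left(\left(6 - 5\right) + 5\right)^{2} = -15 + 216 \left(1 + 5\right)^{2} = -15 + 216 \cdot 6^{2} = -15 + 216 \cdot 36 = -15 + 7776 = 7761$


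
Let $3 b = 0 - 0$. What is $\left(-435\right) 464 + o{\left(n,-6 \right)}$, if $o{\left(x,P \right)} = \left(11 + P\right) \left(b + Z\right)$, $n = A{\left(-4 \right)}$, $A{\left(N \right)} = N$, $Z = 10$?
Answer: $-201790$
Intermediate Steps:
$b = 0$ ($b = \frac{0 - 0}{3} = \frac{0 + 0}{3} = \frac{1}{3} \cdot 0 = 0$)
$n = -4$
$o{\left(x,P \right)} = 110 + 10 P$ ($o{\left(x,P \right)} = \left(11 + P\right) \left(0 + 10\right) = \left(11 + P\right) 10 = 110 + 10 P$)
$\left(-435\right) 464 + o{\left(n,-6 \right)} = \left(-435\right) 464 + \left(110 + 10 \left(-6\right)\right) = -201840 + \left(110 - 60\right) = -201840 + 50 = -201790$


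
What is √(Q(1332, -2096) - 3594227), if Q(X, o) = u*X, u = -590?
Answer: I*√4380107 ≈ 2092.9*I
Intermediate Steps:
Q(X, o) = -590*X
√(Q(1332, -2096) - 3594227) = √(-590*1332 - 3594227) = √(-785880 - 3594227) = √(-4380107) = I*√4380107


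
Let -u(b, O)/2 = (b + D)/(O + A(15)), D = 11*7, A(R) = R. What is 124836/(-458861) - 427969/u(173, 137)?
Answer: 7462359161242/57357625 ≈ 1.3010e+5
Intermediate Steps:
D = 77
u(b, O) = -2*(77 + b)/(15 + O) (u(b, O) = -2*(b + 77)/(O + 15) = -2*(77 + b)/(15 + O))
124836/(-458861) - 427969/u(173, 137) = 124836/(-458861) - 427969*(15 + 137)/(2*(-77 - 1*173)) = 124836*(-1/458861) - 427969*76/(-77 - 173) = -124836/458861 - 427969/(2*(1/152)*(-250)) = -124836/458861 - 427969/(-125/38) = -124836/458861 - 427969*(-38/125) = -124836/458861 + 16262822/125 = 7462359161242/57357625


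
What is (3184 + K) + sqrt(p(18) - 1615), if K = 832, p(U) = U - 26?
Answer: 4016 + I*sqrt(1623) ≈ 4016.0 + 40.286*I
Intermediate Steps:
p(U) = -26 + U
(3184 + K) + sqrt(p(18) - 1615) = (3184 + 832) + sqrt((-26 + 18) - 1615) = 4016 + sqrt(-8 - 1615) = 4016 + sqrt(-1623) = 4016 + I*sqrt(1623)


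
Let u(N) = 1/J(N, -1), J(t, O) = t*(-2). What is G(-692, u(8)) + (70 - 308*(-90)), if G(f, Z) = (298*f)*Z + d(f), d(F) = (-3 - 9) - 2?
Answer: 81329/2 ≈ 40665.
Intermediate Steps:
J(t, O) = -2*t
u(N) = -1/(2*N) (u(N) = 1/(-2*N) = -1/(2*N))
d(F) = -14 (d(F) = -12 - 2 = -14)
G(f, Z) = -14 + 298*Z*f (G(f, Z) = (298*f)*Z - 14 = 298*Z*f - 14 = -14 + 298*Z*f)
G(-692, u(8)) + (70 - 308*(-90)) = (-14 + 298*(-½/8)*(-692)) + (70 - 308*(-90)) = (-14 + 298*(-½*⅛)*(-692)) + (70 + 27720) = (-14 + 298*(-1/16)*(-692)) + 27790 = (-14 + 25777/2) + 27790 = 25749/2 + 27790 = 81329/2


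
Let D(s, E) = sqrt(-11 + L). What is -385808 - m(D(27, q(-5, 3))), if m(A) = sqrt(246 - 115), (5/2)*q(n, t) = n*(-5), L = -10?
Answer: -385808 - sqrt(131) ≈ -3.8582e+5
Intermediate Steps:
q(n, t) = -2*n (q(n, t) = 2*(n*(-5))/5 = 2*(-5*n)/5 = -2*n)
D(s, E) = I*sqrt(21) (D(s, E) = sqrt(-11 - 10) = sqrt(-21) = I*sqrt(21))
m(A) = sqrt(131)
-385808 - m(D(27, q(-5, 3))) = -385808 - sqrt(131)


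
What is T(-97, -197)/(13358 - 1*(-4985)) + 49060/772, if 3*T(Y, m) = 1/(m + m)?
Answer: 265922689697/4184515218 ≈ 63.549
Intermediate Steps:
T(Y, m) = 1/(6*m) (T(Y, m) = 1/(3*(m + m)) = 1/(3*((2*m))) = (1/(2*m))/3 = 1/(6*m))
T(-97, -197)/(13358 - 1*(-4985)) + 49060/772 = ((1/6)/(-197))/(13358 - 1*(-4985)) + 49060/772 = ((1/6)*(-1/197))/(13358 + 4985) + 49060*(1/772) = -1/1182/18343 + 12265/193 = -1/1182*1/18343 + 12265/193 = -1/21681426 + 12265/193 = 265922689697/4184515218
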